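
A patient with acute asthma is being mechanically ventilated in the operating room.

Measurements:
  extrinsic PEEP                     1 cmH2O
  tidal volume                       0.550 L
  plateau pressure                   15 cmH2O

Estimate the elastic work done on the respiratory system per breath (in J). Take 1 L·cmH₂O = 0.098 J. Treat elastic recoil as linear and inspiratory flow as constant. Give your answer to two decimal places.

0.38

Elastic work ≈ ½ × (Pplat − PEEP) × Vt = 0.5 × (15 − 1) × 0.550 L = 0.5 × 14.0 × 0.550 = 3.85 L·cmH2O.
× 0.098 J/(L·cmH2O) → 0.3773 J.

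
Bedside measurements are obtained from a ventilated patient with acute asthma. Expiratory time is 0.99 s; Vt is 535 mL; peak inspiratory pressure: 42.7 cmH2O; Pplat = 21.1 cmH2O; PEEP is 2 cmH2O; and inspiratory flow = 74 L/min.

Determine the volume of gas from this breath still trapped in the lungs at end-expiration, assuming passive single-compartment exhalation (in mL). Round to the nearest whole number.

Flow: 74 L/min ÷ 60 = 1.2333 L/s.
R = (PIP − Pplat)/V̇ = (42.7 − 21.1) / 1.2333 = 21.6/1.2333 = 17.514 cmH2O·s/L.
C = Vt/(Pplat − PEEP) = 535.0 / (21.1 − 2) = 535.0/19.1 = 28.01 mL/cmH2O.
τ = R × C = 17.514 × 0.02801 L/cmH2O = 0.4906 s.
Fraction remaining = e^(−Te/τ) = e^(−0.99/0.4906) = 0.1329.
Trapped volume = 535.0 × 0.1329 = 71.102 mL.

71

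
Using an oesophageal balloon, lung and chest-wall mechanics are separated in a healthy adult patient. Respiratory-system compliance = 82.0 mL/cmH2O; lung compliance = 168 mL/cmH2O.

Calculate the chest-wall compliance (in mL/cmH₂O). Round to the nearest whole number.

1/Ccw = 1/Crs − 1/CL.
1/Ccw = 1/82.0 − 1/168 = 0.006243.
Ccw = 160.18 mL/cmH2O.

160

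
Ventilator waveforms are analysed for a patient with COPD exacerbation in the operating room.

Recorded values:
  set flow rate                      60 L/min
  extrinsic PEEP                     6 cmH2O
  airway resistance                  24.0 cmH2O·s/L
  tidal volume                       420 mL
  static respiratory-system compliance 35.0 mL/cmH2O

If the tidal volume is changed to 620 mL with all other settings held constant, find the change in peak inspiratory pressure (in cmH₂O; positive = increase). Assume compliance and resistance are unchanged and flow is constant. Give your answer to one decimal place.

5.7

PIP = Vt/C + R·V̇ + PEEP (constant-flow equation of motion).
Only the elastic term changes: ΔPIP = ΔVt / C = (620 − 420) / 35.0 = 5.714 cmH2O.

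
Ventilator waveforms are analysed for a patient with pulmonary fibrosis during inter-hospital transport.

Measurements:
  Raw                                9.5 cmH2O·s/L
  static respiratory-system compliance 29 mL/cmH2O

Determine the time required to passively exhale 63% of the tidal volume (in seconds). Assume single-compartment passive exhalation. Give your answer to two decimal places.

0.27

τ = R × C = 9.5 × 29 mL/cmH2O = 9.5 × 0.029 L/cmH2O = 0.2755 s.
Exhaled fraction f = 1 − e^(−t/τ) → t = −τ·ln(1 − f) = −0.2755·ln(0.37) = 0.2739 s.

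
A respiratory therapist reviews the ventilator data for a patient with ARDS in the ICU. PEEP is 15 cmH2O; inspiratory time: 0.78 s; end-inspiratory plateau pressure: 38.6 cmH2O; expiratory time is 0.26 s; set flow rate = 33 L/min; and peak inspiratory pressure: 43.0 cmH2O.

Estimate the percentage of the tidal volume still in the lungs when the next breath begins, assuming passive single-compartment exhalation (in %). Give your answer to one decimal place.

16.7

Flow: 33 L/min ÷ 60 = 0.55 L/s.
Vt = flow × Ti = 0.55 L/s × 0.78 s × 1000 mL/L = 429.0 mL.
R = (PIP − Pplat)/V̇ = (43.0 − 38.6) / 0.55 = 4.4/0.55 = 8.0 cmH2O·s/L.
C = Vt/(Pplat − PEEP) = 429.0 / (38.6 − 15) = 429.0/23.6 = 18.178 mL/cmH2O.
τ = R × C = 8.0 × 0.01818 L/cmH2O = 0.1454 s.
Fraction remaining at end-expiration = e^(−Te/τ) = e^(−0.26/0.1454) = 0.1673 → 16.73%.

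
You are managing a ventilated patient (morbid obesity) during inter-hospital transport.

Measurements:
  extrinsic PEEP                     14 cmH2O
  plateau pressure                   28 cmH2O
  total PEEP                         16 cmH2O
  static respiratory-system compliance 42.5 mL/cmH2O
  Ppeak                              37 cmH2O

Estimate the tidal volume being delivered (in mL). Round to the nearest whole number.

End-expiratory occlusion gives total PEEP = 16 cmH2O (intrinsic PEEP = 16 − 14 = 2). Use total PEEP for the elastic gradient.
Vt = Cstat × (Pplat − PEEPtotal) = 42.5 × (28 − 16) = 42.5 × 12.0 = 510.0 mL.

510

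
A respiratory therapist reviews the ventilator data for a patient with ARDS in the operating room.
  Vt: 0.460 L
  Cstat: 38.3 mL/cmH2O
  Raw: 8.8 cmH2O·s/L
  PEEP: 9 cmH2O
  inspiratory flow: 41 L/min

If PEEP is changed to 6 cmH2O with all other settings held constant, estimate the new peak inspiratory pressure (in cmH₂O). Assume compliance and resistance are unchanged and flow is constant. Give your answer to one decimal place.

24.0

Flow: 41 L/min ÷ 60 = 0.6833 L/s.
PIP = Vt/C + R·V̇ + PEEP (constant-flow equation of motion).
Only the baseline term changes: ΔPIP = ΔPEEP = 6 − 9 = -3.0 cmH2O.
Original PIP = 460/38.3 + 8.8×0.6833 + 9 = 27.023 cmH2O; new PIP = 27.023 + (-3.0) = 24.023 cmH2O.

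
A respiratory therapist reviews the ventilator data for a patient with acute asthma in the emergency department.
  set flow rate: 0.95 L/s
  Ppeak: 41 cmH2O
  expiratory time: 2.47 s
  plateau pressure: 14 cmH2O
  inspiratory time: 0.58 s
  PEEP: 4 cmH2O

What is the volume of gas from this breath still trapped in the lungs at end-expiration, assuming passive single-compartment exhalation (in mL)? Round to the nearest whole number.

Vt = flow × Ti = 0.95 L/s × 0.58 s × 1000 mL/L = 551.0 mL.
R = (PIP − Pplat)/V̇ = (41 − 14) / 0.95 = 27.0/0.95 = 28.421 cmH2O·s/L.
C = Vt/(Pplat − PEEP) = 551.0 / (14 − 4) = 551.0/10.0 = 55.1 mL/cmH2O.
τ = R × C = 28.421 × 0.0551 L/cmH2O = 1.566 s.
Fraction remaining = e^(−Te/τ) = e^(−2.47/1.566) = 0.2065.
Trapped volume = 551.0 × 0.2065 = 113.78 mL.

114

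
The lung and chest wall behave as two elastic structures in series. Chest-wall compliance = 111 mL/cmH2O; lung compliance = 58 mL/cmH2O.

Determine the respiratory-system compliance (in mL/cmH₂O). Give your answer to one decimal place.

38.1

Lung and chest wall are elastances in series: 1/Crs = 1/CL + 1/Ccw.
1/Crs = 1/58 + 1/111 = 0.02625.
Crs = 38.095 mL/cmH2O.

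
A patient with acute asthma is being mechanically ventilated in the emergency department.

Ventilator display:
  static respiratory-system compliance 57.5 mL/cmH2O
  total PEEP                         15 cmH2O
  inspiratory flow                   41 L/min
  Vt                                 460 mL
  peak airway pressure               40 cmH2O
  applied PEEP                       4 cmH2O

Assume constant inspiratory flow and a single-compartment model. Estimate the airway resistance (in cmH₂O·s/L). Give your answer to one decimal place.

Flow: 41 L/min ÷ 60 = 0.6833 L/s.
Total PEEP = 15 cmH2O (set 4 + intrinsic 11); this is the baseline alveolar pressure.
Equation of motion (constant flow): PIP = Vt/C + R·V̇ + PEEP.
R·V̇ = PIP − Vt/C − PEEP = 40 − 460/57.5 − 15 = 40 − 8.0 − 15 = 17.0 cmH2O.
R = 17.0 / 0.6833 = 24.879 cmH2O·s/L.

24.9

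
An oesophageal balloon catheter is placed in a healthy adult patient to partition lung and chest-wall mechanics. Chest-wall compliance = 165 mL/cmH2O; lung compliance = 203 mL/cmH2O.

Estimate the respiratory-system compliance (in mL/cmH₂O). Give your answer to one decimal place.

91.0

Lung and chest wall are elastances in series: 1/Crs = 1/CL + 1/Ccw.
1/Crs = 1/203 + 1/165 = 0.01099.
Crs = 90.992 mL/cmH2O.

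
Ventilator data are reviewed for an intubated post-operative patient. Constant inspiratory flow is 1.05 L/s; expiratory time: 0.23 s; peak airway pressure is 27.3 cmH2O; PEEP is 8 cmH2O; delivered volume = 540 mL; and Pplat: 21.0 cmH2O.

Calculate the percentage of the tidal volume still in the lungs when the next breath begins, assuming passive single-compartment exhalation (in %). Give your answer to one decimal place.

R = (PIP − Pplat)/V̇ = (27.3 − 21.0) / 1.05 = 6.3/1.05 = 6.0 cmH2O·s/L.
C = Vt/(Pplat − PEEP) = 540.0 / (21.0 − 8) = 540.0/13.0 = 41.538 mL/cmH2O.
τ = R × C = 6.0 × 0.04154 L/cmH2O = 0.2492 s.
Fraction remaining at end-expiration = e^(−Te/τ) = e^(−0.23/0.2492) = 0.3973 → 39.73%.

39.7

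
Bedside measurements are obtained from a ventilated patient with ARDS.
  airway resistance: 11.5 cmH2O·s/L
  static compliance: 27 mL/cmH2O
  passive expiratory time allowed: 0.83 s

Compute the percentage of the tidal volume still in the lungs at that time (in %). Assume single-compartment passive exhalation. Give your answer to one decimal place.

τ = R × C = 11.5 × 27 mL/cmH2O = 11.5 × 0.027 L/cmH2O = 0.3105 s.
Passive exhalation: V(t)/V₀ = e^(−t/τ) = e^(−0.83/0.3105) = 0.06904.
Fraction remaining = 0.06904 → 6.904%.

6.9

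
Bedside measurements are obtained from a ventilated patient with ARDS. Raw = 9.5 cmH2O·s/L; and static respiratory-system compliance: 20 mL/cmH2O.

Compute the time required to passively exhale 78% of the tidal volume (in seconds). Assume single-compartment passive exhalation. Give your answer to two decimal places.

τ = R × C = 9.5 × 20 mL/cmH2O = 9.5 × 0.020 L/cmH2O = 0.19 s.
Exhaled fraction f = 1 − e^(−t/τ) → t = −τ·ln(1 − f) = −0.19·ln(0.22) = 0.2877 s.

0.29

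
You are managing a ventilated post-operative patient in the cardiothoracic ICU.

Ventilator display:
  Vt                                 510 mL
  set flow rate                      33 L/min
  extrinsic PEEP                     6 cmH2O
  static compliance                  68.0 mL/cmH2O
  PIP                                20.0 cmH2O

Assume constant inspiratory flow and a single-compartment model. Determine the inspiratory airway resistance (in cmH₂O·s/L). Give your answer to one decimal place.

Flow: 33 L/min ÷ 60 = 0.55 L/s.
Equation of motion (constant flow): PIP = Vt/C + R·V̇ + PEEP.
R·V̇ = PIP − Vt/C − PEEP = 20.0 − 510/68.0 − 6 = 20.0 − 7.5 − 6 = 6.5 cmH2O.
R = 6.5 / 0.55 = 11.818 cmH2O·s/L.

11.8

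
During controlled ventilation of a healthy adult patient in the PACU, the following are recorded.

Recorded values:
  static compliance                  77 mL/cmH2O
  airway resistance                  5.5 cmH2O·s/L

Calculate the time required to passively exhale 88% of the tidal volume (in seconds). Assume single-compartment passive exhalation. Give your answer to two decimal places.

τ = R × C = 5.5 × 77 mL/cmH2O = 5.5 × 0.077 L/cmH2O = 0.4235 s.
Exhaled fraction f = 1 − e^(−t/τ) → t = −τ·ln(1 − f) = −0.4235·ln(0.12) = 0.8979 s.

0.90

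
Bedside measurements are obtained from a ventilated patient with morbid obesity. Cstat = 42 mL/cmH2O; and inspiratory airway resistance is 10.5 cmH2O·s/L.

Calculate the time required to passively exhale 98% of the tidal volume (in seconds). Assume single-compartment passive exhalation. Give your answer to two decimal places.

1.73

τ = R × C = 10.5 × 42 mL/cmH2O = 10.5 × 0.042 L/cmH2O = 0.441 s.
Exhaled fraction f = 1 − e^(−t/τ) → t = −τ·ln(1 − f) = −0.441·ln(0.02) = 1.725 s.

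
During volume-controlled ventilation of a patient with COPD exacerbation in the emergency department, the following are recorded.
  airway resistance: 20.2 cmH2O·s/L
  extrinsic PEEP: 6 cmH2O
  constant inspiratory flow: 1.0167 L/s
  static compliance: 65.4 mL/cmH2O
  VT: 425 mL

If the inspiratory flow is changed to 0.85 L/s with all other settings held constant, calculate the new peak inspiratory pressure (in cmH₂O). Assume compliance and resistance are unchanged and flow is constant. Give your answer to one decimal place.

PIP = Vt/C + R·V̇ + PEEP (constant-flow equation of motion).
Only the resistive term changes: ΔPIP = R × ΔV̇ = 20.2 × (0.85 − 1.0167) = 20.2 × -0.1667 = -3.367 cmH2O.
Original PIP = 425/65.4 + 20.2×1.0167 + 6 = 33.036 cmH2O; new PIP = 33.036 + (-3.367) = 29.669 cmH2O.

29.7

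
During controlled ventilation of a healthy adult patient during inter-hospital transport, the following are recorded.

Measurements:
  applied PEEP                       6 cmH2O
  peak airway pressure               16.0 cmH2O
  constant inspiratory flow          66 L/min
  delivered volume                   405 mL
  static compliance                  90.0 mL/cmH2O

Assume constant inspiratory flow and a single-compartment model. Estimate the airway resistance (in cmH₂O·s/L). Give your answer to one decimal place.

5.0

Flow: 66 L/min ÷ 60 = 1.1 L/s.
Equation of motion (constant flow): PIP = Vt/C + R·V̇ + PEEP.
R·V̇ = PIP − Vt/C − PEEP = 16.0 − 405/90.0 − 6 = 16.0 − 4.5 − 6 = 5.5 cmH2O.
R = 5.5 / 1.1 = 5.0 cmH2O·s/L.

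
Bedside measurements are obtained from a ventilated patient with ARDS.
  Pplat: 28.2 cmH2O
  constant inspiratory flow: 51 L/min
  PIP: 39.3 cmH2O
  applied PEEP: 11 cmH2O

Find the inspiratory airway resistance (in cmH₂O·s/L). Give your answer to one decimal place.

Flow: 51 L/min ÷ 60 = 0.85 L/s.
Raw = (PIP − Pplat) / flow = (39.3 − 28.2) / 0.85 = 11.1 / 0.85 = 13.059 cmH2O·s/L.

13.1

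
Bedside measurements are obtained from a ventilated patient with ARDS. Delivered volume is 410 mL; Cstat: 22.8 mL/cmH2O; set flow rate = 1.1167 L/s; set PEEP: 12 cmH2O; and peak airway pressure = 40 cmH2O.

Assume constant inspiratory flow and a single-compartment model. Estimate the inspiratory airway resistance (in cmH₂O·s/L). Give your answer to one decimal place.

Equation of motion (constant flow): PIP = Vt/C + R·V̇ + PEEP.
R·V̇ = PIP − Vt/C − PEEP = 40 − 410/22.8 − 12 = 40 − 17.982 − 12 = 10.018 cmH2O.
R = 10.018 / 1.1167 = 8.971 cmH2O·s/L.

9.0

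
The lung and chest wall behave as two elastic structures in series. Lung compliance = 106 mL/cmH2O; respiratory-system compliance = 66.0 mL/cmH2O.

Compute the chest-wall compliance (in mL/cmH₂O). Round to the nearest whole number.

1/Ccw = 1/Crs − 1/CL.
1/Ccw = 1/66.0 − 1/106 = 0.005718.
Ccw = 174.89 mL/cmH2O.

175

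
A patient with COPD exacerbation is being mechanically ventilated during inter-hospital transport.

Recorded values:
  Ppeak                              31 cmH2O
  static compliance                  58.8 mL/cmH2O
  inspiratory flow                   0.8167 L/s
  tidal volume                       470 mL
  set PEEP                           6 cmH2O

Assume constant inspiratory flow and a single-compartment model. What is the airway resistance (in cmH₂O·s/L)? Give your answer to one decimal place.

Equation of motion (constant flow): PIP = Vt/C + R·V̇ + PEEP.
R·V̇ = PIP − Vt/C − PEEP = 31 − 470/58.8 − 6 = 31 − 7.993 − 6 = 17.007 cmH2O.
R = 17.007 / 0.8167 = 20.824 cmH2O·s/L.

20.8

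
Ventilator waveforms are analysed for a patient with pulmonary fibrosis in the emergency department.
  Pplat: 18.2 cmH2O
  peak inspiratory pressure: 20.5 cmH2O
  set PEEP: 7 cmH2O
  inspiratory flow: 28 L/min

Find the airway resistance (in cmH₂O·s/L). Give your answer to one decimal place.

4.9

Flow: 28 L/min ÷ 60 = 0.4667 L/s.
Raw = (PIP − Pplat) / flow = (20.5 − 18.2) / 0.4667 = 2.3 / 0.4667 = 4.928 cmH2O·s/L.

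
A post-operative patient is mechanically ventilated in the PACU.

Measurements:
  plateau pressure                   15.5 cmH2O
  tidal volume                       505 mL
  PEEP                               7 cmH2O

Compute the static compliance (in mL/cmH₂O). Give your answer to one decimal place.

59.4

Cstat = Vt / (Pplat − PEEP) = 505 / (15.5 − 7) = 505 / 8.5 = 59.412 mL/cmH2O.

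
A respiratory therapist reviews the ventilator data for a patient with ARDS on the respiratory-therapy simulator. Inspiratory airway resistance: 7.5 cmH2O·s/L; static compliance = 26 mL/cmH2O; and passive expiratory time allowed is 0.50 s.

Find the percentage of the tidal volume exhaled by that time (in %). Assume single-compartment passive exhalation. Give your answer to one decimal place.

τ = R × C = 7.5 × 26 mL/cmH2O = 7.5 × 0.026 L/cmH2O = 0.195 s.
Passive exhalation: V(t)/V₀ = e^(−t/τ) = e^(−0.50/0.195) = 0.07699.
Fraction exhaled = 1 − 0.07699 = 0.923 → 92.3%.

92.3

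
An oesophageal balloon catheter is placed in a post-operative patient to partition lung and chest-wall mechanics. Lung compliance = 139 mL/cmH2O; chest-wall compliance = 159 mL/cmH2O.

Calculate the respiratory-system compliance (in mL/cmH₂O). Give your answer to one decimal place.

74.2

Lung and chest wall are elastances in series: 1/Crs = 1/CL + 1/Ccw.
1/Crs = 1/139 + 1/159 = 0.01348.
Crs = 74.184 mL/cmH2O.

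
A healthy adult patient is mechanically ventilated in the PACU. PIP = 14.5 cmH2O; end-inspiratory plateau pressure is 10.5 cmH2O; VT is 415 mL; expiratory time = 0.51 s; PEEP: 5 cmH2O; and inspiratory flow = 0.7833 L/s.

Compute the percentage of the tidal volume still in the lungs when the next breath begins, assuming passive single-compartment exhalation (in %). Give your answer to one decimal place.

R = (PIP − Pplat)/V̇ = (14.5 − 10.5) / 0.7833 = 4.0/0.7833 = 5.107 cmH2O·s/L.
C = Vt/(Pplat − PEEP) = 415.0 / (10.5 − 5) = 415.0/5.5 = 75.455 mL/cmH2O.
τ = R × C = 5.107 × 0.07546 L/cmH2O = 0.3854 s.
Fraction remaining at end-expiration = e^(−Te/τ) = e^(−0.51/0.3854) = 0.2663 → 26.63%.

26.6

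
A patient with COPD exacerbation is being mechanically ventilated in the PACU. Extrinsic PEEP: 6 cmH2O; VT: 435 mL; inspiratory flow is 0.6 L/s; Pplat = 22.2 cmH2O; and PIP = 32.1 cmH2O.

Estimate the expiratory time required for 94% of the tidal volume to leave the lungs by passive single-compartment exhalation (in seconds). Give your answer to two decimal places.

1.25

R = (PIP − Pplat)/V̇ = (32.1 − 22.2) / 0.6 = 9.9/0.6 = 16.5 cmH2O·s/L.
C = Vt/(Pplat − PEEP) = 435.0 / (22.2 − 6) = 435.0/16.2 = 26.852 mL/cmH2O.
τ = R × C = 16.5 × 0.02685 L/cmH2O = 0.443 s.
t = −τ·ln(1 − 0.94) = −0.443·ln(0.06) = 1.246 s.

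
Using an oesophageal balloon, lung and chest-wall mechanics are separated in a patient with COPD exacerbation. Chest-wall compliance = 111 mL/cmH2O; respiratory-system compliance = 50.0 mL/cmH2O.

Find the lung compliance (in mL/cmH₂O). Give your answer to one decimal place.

91.0

1/CL = 1/Crs − 1/Ccw.
1/CL = 1/50.0 − 1/111 = 0.01099.
CL = 90.992 mL/cmH2O.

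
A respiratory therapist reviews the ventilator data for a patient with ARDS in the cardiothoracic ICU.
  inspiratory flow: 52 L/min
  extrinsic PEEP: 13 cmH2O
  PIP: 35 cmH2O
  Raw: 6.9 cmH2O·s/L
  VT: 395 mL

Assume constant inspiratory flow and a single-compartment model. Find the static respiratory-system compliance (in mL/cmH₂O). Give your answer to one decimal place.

24.7

Flow: 52 L/min ÷ 60 = 0.8667 L/s.
Equation of motion (constant flow): PIP = Vt/C + R·V̇ + PEEP.
Vt/C = PIP − R·V̇ − PEEP = 35 − 6.9×0.8667 − 13 = 35 − 5.98 − 13 = 16.02 cmH2O.
C = Vt / 16.02 = 395 / 16.02 = 24.657 mL/cmH2O.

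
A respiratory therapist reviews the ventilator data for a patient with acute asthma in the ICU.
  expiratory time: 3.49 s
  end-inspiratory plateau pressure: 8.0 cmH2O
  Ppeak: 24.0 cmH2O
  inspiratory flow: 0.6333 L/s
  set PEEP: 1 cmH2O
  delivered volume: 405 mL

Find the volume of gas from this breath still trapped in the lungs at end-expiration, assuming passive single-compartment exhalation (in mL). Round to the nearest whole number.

R = (PIP − Pplat)/V̇ = (24.0 − 8.0) / 0.6333 = 16.0/0.6333 = 25.264 cmH2O·s/L.
C = Vt/(Pplat − PEEP) = 405.0 / (8.0 − 1) = 405.0/7.0 = 57.857 mL/cmH2O.
τ = R × C = 25.264 × 0.05786 L/cmH2O = 1.462 s.
Fraction remaining = e^(−Te/τ) = e^(−3.49/1.462) = 0.09189.
Trapped volume = 405.0 × 0.09189 = 37.215 mL.

37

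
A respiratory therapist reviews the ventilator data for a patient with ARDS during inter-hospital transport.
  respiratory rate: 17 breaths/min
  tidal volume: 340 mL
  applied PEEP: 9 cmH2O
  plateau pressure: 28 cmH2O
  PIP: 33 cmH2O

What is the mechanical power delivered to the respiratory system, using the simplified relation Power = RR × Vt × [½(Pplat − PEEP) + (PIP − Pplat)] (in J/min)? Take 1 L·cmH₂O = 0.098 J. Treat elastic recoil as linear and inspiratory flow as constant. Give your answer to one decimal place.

8.2

Per-breath work = Vt × [½(Pplat−PEEP) + (PIP−Pplat)] = 0.340 × [0.5×19.0 + 5.0] = 0.340 × 14.5 = 4.93 L·cmH2O.
Power = 17 × 4.93 = 83.81 L·cmH2O/min.
× 0.098 J/(L·cmH2O) → 8.213 J/min.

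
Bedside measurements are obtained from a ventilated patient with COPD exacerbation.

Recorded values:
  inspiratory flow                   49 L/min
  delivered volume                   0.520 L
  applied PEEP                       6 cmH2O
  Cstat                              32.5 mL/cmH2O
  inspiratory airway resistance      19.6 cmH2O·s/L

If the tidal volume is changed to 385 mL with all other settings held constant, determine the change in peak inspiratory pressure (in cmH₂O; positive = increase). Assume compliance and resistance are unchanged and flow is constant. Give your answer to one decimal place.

PIP = Vt/C + R·V̇ + PEEP (constant-flow equation of motion).
Only the elastic term changes: ΔPIP = ΔVt / C = (385 − 520) / 32.5 = -4.154 cmH2O.

-4.2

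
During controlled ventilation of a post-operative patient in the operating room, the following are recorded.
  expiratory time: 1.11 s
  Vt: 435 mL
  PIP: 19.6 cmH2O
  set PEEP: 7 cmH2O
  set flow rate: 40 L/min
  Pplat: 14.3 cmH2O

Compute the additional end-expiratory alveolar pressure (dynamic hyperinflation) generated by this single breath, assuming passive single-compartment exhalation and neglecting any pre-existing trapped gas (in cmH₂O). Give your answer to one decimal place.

0.7

Flow: 40 L/min ÷ 60 = 0.6667 L/s.
R = (PIP − Pplat)/V̇ = (19.6 − 14.3) / 0.6667 = 5.3/0.6667 = 7.95 cmH2O·s/L.
C = Vt/(Pplat − PEEP) = 435.0 / (14.3 − 7) = 435.0/7.3 = 59.589 mL/cmH2O.
τ = R × C = 7.95 × 0.05959 L/cmH2O = 0.4737 s.
Fraction remaining = e^(−Te/τ) = e^(−1.11/0.4737) = 0.09601; trapped volume = 435.0 × 0.09601 = 41.764 mL.
Additional alveolar pressure from trapping ≈ V_trapped / C = 41.764 / 59.589 = 0.7009 cmH2O.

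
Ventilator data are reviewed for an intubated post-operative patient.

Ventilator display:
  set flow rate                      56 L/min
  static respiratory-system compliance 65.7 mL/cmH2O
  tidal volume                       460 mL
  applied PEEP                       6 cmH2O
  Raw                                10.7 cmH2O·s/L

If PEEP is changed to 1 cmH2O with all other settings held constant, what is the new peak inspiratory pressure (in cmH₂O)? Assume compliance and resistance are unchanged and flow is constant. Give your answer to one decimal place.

Flow: 56 L/min ÷ 60 = 0.9333 L/s.
PIP = Vt/C + R·V̇ + PEEP (constant-flow equation of motion).
Only the baseline term changes: ΔPIP = ΔPEEP = 1 − 6 = -5.0 cmH2O.
Original PIP = 460/65.7 + 10.7×0.9333 + 6 = 22.988 cmH2O; new PIP = 22.988 + (-5.0) = 17.988 cmH2O.

18.0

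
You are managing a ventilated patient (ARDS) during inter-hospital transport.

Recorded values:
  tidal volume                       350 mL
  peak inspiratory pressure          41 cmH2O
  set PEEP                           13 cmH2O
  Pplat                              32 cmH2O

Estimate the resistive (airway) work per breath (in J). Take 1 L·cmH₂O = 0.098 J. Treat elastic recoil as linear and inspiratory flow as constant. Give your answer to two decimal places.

With constant inspiratory flow the resistive pressure is constant at PIP − Pplat = 41 − 32 = 9.0 cmH2O, so resistive work = 9.0 × 0.350 = 3.15 L·cmH2O.
× 0.098 J/(L·cmH2O) → 0.3087 J.

0.31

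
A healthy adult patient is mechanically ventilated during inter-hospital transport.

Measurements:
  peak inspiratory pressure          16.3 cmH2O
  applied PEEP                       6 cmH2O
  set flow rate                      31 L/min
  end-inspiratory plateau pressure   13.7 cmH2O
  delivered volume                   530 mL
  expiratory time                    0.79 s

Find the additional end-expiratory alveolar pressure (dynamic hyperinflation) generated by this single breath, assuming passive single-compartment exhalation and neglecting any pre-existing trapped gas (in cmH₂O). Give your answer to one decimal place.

Flow: 31 L/min ÷ 60 = 0.5167 L/s.
R = (PIP − Pplat)/V̇ = (16.3 − 13.7) / 0.5167 = 2.6/0.5167 = 5.032 cmH2O·s/L.
C = Vt/(Pplat − PEEP) = 530.0 / (13.7 − 6) = 530.0/7.7 = 68.831 mL/cmH2O.
τ = R × C = 5.032 × 0.06883 L/cmH2O = 0.3464 s.
Fraction remaining = e^(−Te/τ) = e^(−0.79/0.3464) = 0.1022; trapped volume = 530.0 × 0.1022 = 54.166 mL.
Additional alveolar pressure from trapping ≈ V_trapped / C = 54.166 / 68.831 = 0.7869 cmH2O.

0.8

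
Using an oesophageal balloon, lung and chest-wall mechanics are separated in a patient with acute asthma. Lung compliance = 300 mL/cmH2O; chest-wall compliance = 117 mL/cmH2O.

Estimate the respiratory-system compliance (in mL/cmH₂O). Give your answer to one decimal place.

Lung and chest wall are elastances in series: 1/Crs = 1/CL + 1/Ccw.
1/Crs = 1/300 + 1/117 = 0.01188.
Crs = 84.175 mL/cmH2O.

84.2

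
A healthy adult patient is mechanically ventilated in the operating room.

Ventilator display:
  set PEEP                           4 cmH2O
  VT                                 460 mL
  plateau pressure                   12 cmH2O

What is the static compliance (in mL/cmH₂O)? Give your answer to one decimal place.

Cstat = Vt / (Pplat − PEEP) = 460 / (12 − 4) = 460 / 8.0 = 57.5 mL/cmH2O.

57.5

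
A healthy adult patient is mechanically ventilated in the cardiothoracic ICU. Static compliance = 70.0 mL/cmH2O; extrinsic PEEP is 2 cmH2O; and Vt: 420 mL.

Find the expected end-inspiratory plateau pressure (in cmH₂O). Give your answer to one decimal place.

Pplat = PEEP + Vt / Cstat = 2 + 420 / 70.0 = 2 + 6.0 = 8.0 cmH2O.

8.0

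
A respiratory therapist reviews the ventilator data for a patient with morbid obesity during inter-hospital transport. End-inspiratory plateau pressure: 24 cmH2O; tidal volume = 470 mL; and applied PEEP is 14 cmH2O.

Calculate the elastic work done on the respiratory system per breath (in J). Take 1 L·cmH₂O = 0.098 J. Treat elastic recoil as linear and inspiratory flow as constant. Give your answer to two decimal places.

0.23

Elastic work ≈ ½ × (Pplat − PEEP) × Vt = 0.5 × (24 − 14) × 0.470 L = 0.5 × 10.0 × 0.470 = 2.35 L·cmH2O.
× 0.098 J/(L·cmH2O) → 0.2303 J.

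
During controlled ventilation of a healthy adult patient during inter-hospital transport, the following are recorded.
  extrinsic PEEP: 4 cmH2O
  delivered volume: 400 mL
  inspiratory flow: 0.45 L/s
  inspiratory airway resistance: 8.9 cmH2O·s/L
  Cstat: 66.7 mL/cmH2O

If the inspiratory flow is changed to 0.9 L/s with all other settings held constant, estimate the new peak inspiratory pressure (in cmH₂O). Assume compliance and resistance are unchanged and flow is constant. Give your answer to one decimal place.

PIP = Vt/C + R·V̇ + PEEP (constant-flow equation of motion).
Only the resistive term changes: ΔPIP = R × ΔV̇ = 8.9 × (0.9 − 0.45) = 8.9 × 0.45 = 4.005 cmH2O.
Original PIP = 400/66.7 + 8.9×0.45 + 4 = 14.002 cmH2O; new PIP = 14.002 + (4.005) = 18.007 cmH2O.

18.0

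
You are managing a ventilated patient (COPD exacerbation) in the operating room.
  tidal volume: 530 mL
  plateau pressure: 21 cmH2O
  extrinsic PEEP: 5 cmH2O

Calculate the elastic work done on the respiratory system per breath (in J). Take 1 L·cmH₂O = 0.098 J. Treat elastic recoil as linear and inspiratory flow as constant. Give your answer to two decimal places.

Elastic work ≈ ½ × (Pplat − PEEP) × Vt = 0.5 × (21 − 5) × 0.530 L = 0.5 × 16.0 × 0.530 = 4.24 L·cmH2O.
× 0.098 J/(L·cmH2O) → 0.4155 J.

0.42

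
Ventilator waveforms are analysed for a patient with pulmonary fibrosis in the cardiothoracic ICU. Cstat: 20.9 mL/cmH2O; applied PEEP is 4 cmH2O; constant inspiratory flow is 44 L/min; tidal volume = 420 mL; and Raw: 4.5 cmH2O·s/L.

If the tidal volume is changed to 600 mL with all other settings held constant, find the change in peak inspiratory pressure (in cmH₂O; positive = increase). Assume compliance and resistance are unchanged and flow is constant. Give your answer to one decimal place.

PIP = Vt/C + R·V̇ + PEEP (constant-flow equation of motion).
Only the elastic term changes: ΔPIP = ΔVt / C = (600 − 420) / 20.9 = 8.612 cmH2O.

8.6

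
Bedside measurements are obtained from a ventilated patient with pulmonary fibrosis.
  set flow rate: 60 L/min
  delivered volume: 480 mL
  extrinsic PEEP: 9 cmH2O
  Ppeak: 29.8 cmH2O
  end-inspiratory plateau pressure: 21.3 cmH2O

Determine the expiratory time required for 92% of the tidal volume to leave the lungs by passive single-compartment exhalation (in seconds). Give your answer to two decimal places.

0.84

Flow: 60 L/min ÷ 60 = 1 L/s.
R = (PIP − Pplat)/V̇ = (29.8 − 21.3) / 1 = 8.5/1 = 8.5 cmH2O·s/L.
C = Vt/(Pplat − PEEP) = 480.0 / (21.3 − 9) = 480.0/12.3 = 39.024 mL/cmH2O.
τ = R × C = 8.5 × 0.03902 L/cmH2O = 0.3317 s.
t = −τ·ln(1 − 0.92) = −0.3317·ln(0.08) = 0.8378 s.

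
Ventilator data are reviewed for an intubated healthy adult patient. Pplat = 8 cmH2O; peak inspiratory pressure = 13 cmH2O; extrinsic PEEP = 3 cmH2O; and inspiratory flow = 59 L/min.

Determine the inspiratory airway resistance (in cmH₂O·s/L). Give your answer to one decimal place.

Flow: 59 L/min ÷ 60 = 0.9833 L/s.
Raw = (PIP − Pplat) / flow = (13 − 8) / 0.9833 = 5.0 / 0.9833 = 5.085 cmH2O·s/L.

5.1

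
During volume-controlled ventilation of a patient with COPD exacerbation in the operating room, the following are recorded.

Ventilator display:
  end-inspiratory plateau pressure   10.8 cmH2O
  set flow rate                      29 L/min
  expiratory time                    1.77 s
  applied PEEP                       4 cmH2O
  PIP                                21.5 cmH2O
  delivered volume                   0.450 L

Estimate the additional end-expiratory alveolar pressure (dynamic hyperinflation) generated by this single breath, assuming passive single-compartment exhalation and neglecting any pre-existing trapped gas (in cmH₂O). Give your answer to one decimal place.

Flow: 29 L/min ÷ 60 = 0.4833 L/s.
R = (PIP − Pplat)/V̇ = (21.5 − 10.8) / 0.4833 = 10.7/0.4833 = 22.139 cmH2O·s/L.
C = Vt/(Pplat − PEEP) = 450.0 / (10.8 − 4) = 450.0/6.8 = 66.176 mL/cmH2O.
τ = R × C = 22.139 × 0.06618 L/cmH2O = 1.465 s.
Fraction remaining = e^(−Te/τ) = e^(−1.77/1.465) = 0.2987; trapped volume = 450.0 × 0.2987 = 134.42 mL.
Additional alveolar pressure from trapping ≈ V_trapped / C = 134.42 / 66.176 = 2.031 cmH2O.

2.0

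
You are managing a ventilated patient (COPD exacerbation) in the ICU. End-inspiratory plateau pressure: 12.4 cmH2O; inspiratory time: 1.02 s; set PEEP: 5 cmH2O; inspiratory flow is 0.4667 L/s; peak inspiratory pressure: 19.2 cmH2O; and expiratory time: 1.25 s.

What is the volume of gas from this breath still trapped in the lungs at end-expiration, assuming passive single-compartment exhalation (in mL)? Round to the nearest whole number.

Vt = flow × Ti = 0.4667 L/s × 1.02 s × 1000 mL/L = 476.03 mL.
R = (PIP − Pplat)/V̇ = (19.2 − 12.4) / 0.4667 = 6.8/0.4667 = 14.57 cmH2O·s/L.
C = Vt/(Pplat − PEEP) = 476.03 / (12.4 − 5) = 476.03/7.4 = 64.328 mL/cmH2O.
τ = R × C = 14.57 × 0.06433 L/cmH2O = 0.9373 s.
Fraction remaining = e^(−Te/τ) = e^(−1.25/0.9373) = 0.2635.
Trapped volume = 476.03 × 0.2635 = 125.43 mL.

125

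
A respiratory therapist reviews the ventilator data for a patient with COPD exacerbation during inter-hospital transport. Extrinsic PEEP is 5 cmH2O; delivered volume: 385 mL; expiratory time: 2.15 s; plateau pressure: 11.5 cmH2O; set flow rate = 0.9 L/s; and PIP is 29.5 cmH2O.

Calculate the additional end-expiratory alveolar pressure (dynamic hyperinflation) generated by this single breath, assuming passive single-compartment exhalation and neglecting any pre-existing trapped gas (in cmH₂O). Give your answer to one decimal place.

1.1

R = (PIP − Pplat)/V̇ = (29.5 − 11.5) / 0.9 = 18.0/0.9 = 20.0 cmH2O·s/L.
C = Vt/(Pplat − PEEP) = 385.0 / (11.5 − 5) = 385.0/6.5 = 59.231 mL/cmH2O.
τ = R × C = 20.0 × 0.05923 L/cmH2O = 1.185 s.
Fraction remaining = e^(−Te/τ) = e^(−2.15/1.185) = 0.1629; trapped volume = 385.0 × 0.1629 = 62.717 mL.
Additional alveolar pressure from trapping ≈ V_trapped / C = 62.717 / 59.231 = 1.059 cmH2O.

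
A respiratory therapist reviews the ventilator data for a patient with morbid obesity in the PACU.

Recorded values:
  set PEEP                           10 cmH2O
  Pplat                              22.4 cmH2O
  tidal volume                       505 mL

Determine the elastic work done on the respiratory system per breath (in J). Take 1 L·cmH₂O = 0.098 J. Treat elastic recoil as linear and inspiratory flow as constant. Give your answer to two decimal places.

Elastic work ≈ ½ × (Pplat − PEEP) × Vt = 0.5 × (22.4 − 10) × 0.505 L = 0.5 × 12.4 × 0.505 = 3.131 L·cmH2O.
× 0.098 J/(L·cmH2O) → 0.3068 J.

0.31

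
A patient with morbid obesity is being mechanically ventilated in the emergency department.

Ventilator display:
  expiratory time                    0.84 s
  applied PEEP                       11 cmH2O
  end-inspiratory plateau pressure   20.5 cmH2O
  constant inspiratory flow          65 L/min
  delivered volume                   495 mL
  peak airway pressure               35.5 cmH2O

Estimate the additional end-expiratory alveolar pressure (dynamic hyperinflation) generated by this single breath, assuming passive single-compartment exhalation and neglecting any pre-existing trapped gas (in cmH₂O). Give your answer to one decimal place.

Flow: 65 L/min ÷ 60 = 1.0833 L/s.
R = (PIP − Pplat)/V̇ = (35.5 − 20.5) / 1.0833 = 15.0/1.0833 = 13.847 cmH2O·s/L.
C = Vt/(Pplat − PEEP) = 495.0 / (20.5 − 11) = 495.0/9.5 = 52.105 mL/cmH2O.
τ = R × C = 13.847 × 0.05211 L/cmH2O = 0.7216 s.
Fraction remaining = e^(−Te/τ) = e^(−0.84/0.7216) = 0.3122; trapped volume = 495.0 × 0.3122 = 154.54 mL.
Additional alveolar pressure from trapping ≈ V_trapped / C = 154.54 / 52.105 = 2.966 cmH2O.

3.0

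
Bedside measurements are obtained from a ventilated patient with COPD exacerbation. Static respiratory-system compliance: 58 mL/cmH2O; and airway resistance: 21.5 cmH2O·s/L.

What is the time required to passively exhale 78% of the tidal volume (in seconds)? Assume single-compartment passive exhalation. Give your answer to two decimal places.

1.89

τ = R × C = 21.5 × 58 mL/cmH2O = 21.5 × 0.058 L/cmH2O = 1.247 s.
Exhaled fraction f = 1 − e^(−t/τ) → t = −τ·ln(1 − f) = −1.247·ln(0.22) = 1.888 s.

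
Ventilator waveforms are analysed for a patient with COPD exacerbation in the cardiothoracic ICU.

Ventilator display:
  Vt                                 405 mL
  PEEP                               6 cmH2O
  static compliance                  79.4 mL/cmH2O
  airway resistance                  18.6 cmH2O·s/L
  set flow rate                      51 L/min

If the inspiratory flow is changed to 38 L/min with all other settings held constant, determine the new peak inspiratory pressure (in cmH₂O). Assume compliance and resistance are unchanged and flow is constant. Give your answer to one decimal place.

Flow: 51 L/min ÷ 60 = 0.85 L/s.
New flow: 38 L/min ÷ 60 = 0.6333 L/s.
PIP = Vt/C + R·V̇ + PEEP (constant-flow equation of motion).
Only the resistive term changes: ΔPIP = R × ΔV̇ = 18.6 × (0.6333 − 0.85) = 18.6 × -0.2167 = -4.031 cmH2O.
Original PIP = 405/79.4 + 18.6×0.85 + 6 = 26.911 cmH2O; new PIP = 26.911 + (-4.031) = 22.88 cmH2O.

22.9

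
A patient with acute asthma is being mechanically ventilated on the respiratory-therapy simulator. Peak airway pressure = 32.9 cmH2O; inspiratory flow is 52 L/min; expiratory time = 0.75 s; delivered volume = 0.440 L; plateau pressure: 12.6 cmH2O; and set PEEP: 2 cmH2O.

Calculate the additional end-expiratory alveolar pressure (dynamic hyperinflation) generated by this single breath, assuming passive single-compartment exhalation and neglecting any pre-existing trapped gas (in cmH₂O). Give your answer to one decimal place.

4.9

Flow: 52 L/min ÷ 60 = 0.8667 L/s.
R = (PIP − Pplat)/V̇ = (32.9 − 12.6) / 0.8667 = 20.3/0.8667 = 23.422 cmH2O·s/L.
C = Vt/(Pplat − PEEP) = 440.0 / (12.6 − 2) = 440.0/10.6 = 41.509 mL/cmH2O.
τ = R × C = 23.422 × 0.04151 L/cmH2O = 0.9722 s.
Fraction remaining = e^(−Te/τ) = e^(−0.75/0.9722) = 0.4623; trapped volume = 440.0 × 0.4623 = 203.41 mL.
Additional alveolar pressure from trapping ≈ V_trapped / C = 203.41 / 41.509 = 4.9 cmH2O.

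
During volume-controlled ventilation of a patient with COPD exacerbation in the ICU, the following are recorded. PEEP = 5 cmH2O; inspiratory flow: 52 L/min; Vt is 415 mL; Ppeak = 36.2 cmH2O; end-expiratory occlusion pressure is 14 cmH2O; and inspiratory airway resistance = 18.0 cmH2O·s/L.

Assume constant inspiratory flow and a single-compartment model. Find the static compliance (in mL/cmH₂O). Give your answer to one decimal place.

Flow: 52 L/min ÷ 60 = 0.8667 L/s.
Total PEEP = 14 cmH2O (set 5 + intrinsic 9); this is the baseline alveolar pressure.
Equation of motion (constant flow): PIP = Vt/C + R·V̇ + PEEP.
Vt/C = PIP − R·V̇ − PEEP = 36.2 − 18.0×0.8667 − 14 = 36.2 − 15.601 − 14 = 6.599 cmH2O.
C = Vt / 6.599 = 415 / 6.599 = 62.888 mL/cmH2O.

62.9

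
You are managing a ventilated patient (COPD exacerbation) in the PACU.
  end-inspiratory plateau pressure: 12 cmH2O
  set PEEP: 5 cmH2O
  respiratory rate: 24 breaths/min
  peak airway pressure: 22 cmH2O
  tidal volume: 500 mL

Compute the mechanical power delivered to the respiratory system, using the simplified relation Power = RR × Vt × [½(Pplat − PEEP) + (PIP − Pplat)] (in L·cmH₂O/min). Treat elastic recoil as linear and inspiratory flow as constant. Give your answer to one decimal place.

Per-breath work = Vt × [½(Pplat−PEEP) + (PIP−Pplat)] = 0.500 × [0.5×7.0 + 10.0] = 0.500 × 13.5 = 6.75 L·cmH2O.
Power = 24 × 6.75 = 162.0 L·cmH2O/min.

162.0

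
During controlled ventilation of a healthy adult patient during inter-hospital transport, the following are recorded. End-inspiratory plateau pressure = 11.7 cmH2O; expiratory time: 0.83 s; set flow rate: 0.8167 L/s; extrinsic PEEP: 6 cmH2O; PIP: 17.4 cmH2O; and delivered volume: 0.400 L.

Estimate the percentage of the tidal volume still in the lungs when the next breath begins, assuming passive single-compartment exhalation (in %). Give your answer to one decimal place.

18.4

R = (PIP − Pplat)/V̇ = (17.4 − 11.7) / 0.8167 = 5.7/0.8167 = 6.979 cmH2O·s/L.
C = Vt/(Pplat − PEEP) = 400.0 / (11.7 − 6) = 400.0/5.7 = 70.175 mL/cmH2O.
τ = R × C = 6.979 × 0.07018 L/cmH2O = 0.4898 s.
Fraction remaining at end-expiration = e^(−Te/τ) = e^(−0.83/0.4898) = 0.1837 → 18.37%.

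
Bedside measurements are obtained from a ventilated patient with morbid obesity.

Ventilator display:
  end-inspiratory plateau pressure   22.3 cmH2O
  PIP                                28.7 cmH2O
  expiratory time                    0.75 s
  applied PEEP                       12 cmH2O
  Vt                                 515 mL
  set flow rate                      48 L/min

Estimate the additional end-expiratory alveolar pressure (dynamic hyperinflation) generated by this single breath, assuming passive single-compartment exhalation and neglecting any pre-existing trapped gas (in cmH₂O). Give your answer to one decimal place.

1.6

Flow: 48 L/min ÷ 60 = 0.8 L/s.
R = (PIP − Pplat)/V̇ = (28.7 − 22.3) / 0.8 = 6.4/0.8 = 8.0 cmH2O·s/L.
C = Vt/(Pplat − PEEP) = 515.0 / (22.3 − 12) = 515.0/10.3 = 50.0 mL/cmH2O.
τ = R × C = 8.0 × 0.05 L/cmH2O = 0.4 s.
Fraction remaining = e^(−Te/τ) = e^(−0.75/0.4) = 0.1534; trapped volume = 515.0 × 0.1534 = 79.001 mL.
Additional alveolar pressure from trapping ≈ V_trapped / C = 79.001 / 50.0 = 1.58 cmH2O.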